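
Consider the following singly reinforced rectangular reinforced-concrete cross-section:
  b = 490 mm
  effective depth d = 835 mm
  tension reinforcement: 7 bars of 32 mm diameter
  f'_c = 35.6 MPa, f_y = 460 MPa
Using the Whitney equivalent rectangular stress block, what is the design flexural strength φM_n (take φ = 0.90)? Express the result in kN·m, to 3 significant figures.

φM_n ≈ 1740 kN·m

A_s = 7 × 804 = 5628 mm².
T = A_s f_y = 5628 × 460 = 2588880 N = 2588.88 kN.
From C = T: a = T/(0.85 f'_c b) = 2588880/(0.85 × 35.6 × 490) = 174.60 mm.
M_n = T(d − a/2) = 2588.88 kN × (835 − 87.3) mm = 1935.71 kN·m.
φM_n = 0.90 × 1935.71 = 1742.14 kN·m.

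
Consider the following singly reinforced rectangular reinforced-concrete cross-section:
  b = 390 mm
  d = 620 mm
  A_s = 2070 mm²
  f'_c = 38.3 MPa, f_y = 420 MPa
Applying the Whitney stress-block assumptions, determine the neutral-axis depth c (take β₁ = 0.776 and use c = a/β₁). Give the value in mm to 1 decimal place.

c ≈ 88.2 mm

T = A_s f_y = 2070 × 420 = 869400 N = 869.4 kN.
Setting C = 0.85 f'_c a b equal to T: a = 869400/(0.85 × 38.3 × 390) = 68.476 mm.
With β₁ = 0.776, c = a/β₁ = 68.476/0.776 = 88.2 mm.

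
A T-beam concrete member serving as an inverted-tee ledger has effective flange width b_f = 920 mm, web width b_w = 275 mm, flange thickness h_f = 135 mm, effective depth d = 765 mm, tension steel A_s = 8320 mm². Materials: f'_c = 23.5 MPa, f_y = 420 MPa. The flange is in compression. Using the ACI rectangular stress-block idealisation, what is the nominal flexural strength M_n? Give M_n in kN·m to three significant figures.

Tension: T = A_s f_y = 8320 × 420 = 3494400 N.
Try a within the flange: a = T/(0.85 f'_c b_f) = 3494400/(0.85 × 23.5 × 920) = 190.15 mm.
a = 190.15 > h_f = 135 mm: the block extends into the web. Split into flange-overhang and web parts.
C_f = 0.85 f'_c (b_f − b_w) h_f = 0.85 × 23.5 × (920 − 275) × 135 = 1739323 N.
Remaining web compression depth: a_w = (T − C_f)/(0.85 f'_c b_w) = (3494400 − 1739323)/(0.85 × 23.5 × 275) = 319.50 mm.
M_n = C_f(d − h_f/2) + (T − C_f)(d − a_w/2) = 1739323 × (765 − 67.5) + 1755077 × (765 − 159.75) = 1213.18 + 1062.26 = 2275.44 × 10⁶ N·mm.
M_n = 2275.44 kN·m.

M_n ≈ 2280 kN·m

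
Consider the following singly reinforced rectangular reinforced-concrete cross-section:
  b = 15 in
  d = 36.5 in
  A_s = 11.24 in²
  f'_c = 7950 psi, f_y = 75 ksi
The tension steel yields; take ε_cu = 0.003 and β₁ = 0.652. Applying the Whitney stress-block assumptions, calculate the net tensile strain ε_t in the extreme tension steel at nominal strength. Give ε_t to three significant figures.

a = A_s f_y/(0.85 f'_c b) = 8.317 in.
β₁ = 0.652, so c = a/β₁ = 8.317/0.652 = 12.756 in.
From the linear strain diagram with ε_cu = 0.003: ε_t = 0.003 (d − c)/c = 0.003 × (36.5 − 12.756)/12.756 = 0.00558.
Since ε_t ≥ 0.005, the section is tension-controlled.

ε_t ≈ 0.00558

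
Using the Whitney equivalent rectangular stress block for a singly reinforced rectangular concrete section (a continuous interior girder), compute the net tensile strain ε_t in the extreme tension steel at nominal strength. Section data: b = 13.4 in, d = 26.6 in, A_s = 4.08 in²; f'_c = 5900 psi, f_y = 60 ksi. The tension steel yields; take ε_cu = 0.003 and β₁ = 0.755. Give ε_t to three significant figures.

a = A_s f_y/(0.85 f'_c b) = 3.643 in.
β₁ = 0.755, so c = a/β₁ = 3.643/0.755 = 4.825 in.
From the linear strain diagram with ε_cu = 0.003: ε_t = 0.003 (d − c)/c = 0.003 × (26.6 − 4.825)/4.825 = 0.0135.
Since ε_t ≥ 0.005, the section is tension-controlled.

ε_t ≈ 0.0135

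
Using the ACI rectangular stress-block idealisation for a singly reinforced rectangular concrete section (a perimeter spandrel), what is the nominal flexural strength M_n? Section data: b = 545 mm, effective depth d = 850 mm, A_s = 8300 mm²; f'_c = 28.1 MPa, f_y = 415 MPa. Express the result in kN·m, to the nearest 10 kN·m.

T = A_s f_y = 8300 × 415 = 3444500 N = 3444.5 kN.
From C = T: a = T/(0.85 f'_c b) = 3444500/(0.85 × 28.1 × 545) = 264.61 mm.
M_n = T(d − a/2) = 3444.5 kN × (850 − 132.305) mm = 2472.10 kN·m.

M_n ≈ 2470 kN·m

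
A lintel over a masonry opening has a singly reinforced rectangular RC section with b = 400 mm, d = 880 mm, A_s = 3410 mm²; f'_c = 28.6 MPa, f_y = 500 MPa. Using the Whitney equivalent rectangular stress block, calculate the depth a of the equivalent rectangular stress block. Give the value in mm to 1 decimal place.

T = A_s f_y = 3410 × 500 = 1705000 N = 1705 kN.
Setting C = 0.85 f'_c a b equal to T: a = 1705000/(0.85 × 28.6 × 400) = 175.3 mm.

a ≈ 175.3 mm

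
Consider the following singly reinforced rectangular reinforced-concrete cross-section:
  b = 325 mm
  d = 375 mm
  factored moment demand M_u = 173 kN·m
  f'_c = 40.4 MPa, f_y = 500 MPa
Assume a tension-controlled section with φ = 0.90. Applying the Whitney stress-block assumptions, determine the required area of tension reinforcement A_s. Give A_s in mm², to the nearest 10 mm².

M_n = M_u/φ = 173/0.90 = 192.222 kN·m.
With M_n = 0.85 f'_c a b (d − a/2), solve the quadratic for a:
a = d − √(d² − 2M_n/(0.85 f'_c b)) = 375 − √(375² − 2 × 192.222×10⁶/(0.85 × 40.4 × 325)) = 49.15 mm.
A_s = 0.85 f'_c a b / f_y = 0.85 × 40.4 × 49.15 × 325 / 500 = 1097.1 mm².

A_s ≈ 1100 mm²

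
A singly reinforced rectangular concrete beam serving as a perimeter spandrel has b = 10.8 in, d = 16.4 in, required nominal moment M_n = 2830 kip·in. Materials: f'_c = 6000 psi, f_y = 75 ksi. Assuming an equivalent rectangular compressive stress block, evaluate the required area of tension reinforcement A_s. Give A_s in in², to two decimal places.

From M_n = 0.85 f'_c a b (d − a/2):
a = d − √(d² − 2M_n/(0.85 f'_c b)) = 16.4 − √(16.4² − 2 × 2830/(0.85 × 6 × 10.8)) = 3.508 in.
A_s = 0.85 f'_c a b / f_y = 0.85 × 6 × 3.508 × 10.8 / 75 = 2.576 in².

A_s ≈ 2.58 in²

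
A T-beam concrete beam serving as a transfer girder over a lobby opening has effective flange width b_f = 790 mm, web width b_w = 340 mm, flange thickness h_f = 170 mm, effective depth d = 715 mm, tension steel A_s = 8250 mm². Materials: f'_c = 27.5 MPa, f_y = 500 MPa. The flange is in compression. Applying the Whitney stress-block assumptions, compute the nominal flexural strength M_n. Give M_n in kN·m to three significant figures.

Tension: T = A_s f_y = 8250 × 500 = 4125000 N.
Try a within the flange: a = T/(0.85 f'_c b_f) = 4125000/(0.85 × 27.5 × 790) = 223.38 mm.
a = 223.38 > h_f = 170 mm: the block extends into the web. Split into flange-overhang and web parts.
C_f = 0.85 f'_c (b_f − b_w) h_f = 0.85 × 27.5 × (790 − 340) × 170 = 1788188 N.
Remaining web compression depth: a_w = (T − C_f)/(0.85 f'_c b_w) = (4125000 − 1788188)/(0.85 × 27.5 × 340) = 294.03 mm.
M_n = C_f(d − h_f/2) + (T − C_f)(d − a_w/2) = 1788188 × (715 − 85) + 2336812 × (715 − 147.015) = 1126.56 + 1327.27 = 2453.83 × 10⁶ N·mm.
M_n = 2453.83 kN·m.

M_n ≈ 2450 kN·m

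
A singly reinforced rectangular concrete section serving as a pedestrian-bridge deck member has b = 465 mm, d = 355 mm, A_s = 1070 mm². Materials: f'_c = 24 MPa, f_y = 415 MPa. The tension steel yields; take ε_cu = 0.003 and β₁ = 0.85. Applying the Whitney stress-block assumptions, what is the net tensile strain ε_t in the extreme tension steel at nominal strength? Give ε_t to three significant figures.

a = A_s f_y/(0.85 f'_c b) = 46.81 mm.
β₁ = 0.85, so c = a/β₁ = 46.81/0.85 = 55.07 mm.
From the linear strain diagram with ε_cu = 0.003: ε_t = 0.003 (d − c)/c = 0.003 × (355 − 55.07)/55.07 = 0.0163.
Since ε_t ≥ 0.005, the section is tension-controlled.

ε_t ≈ 0.0163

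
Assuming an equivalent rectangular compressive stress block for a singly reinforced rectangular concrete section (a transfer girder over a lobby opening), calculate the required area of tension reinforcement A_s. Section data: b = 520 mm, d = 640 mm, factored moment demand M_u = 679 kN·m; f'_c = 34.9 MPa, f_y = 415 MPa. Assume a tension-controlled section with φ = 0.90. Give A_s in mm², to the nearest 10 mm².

A_s ≈ 3030 mm²

M_n = M_u/φ = 679/0.90 = 754.444 kN·m.
With M_n = 0.85 f'_c a b (d − a/2), solve the quadratic for a:
a = d − √(d² − 2M_n/(0.85 f'_c b)) = 640 − √(640² − 2 × 754.444×10⁶/(0.85 × 34.9 × 520)) = 81.62 mm.
A_s = 0.85 f'_c a b / f_y = 0.85 × 34.9 × 81.62 × 520 / 415 = 3033.9 mm².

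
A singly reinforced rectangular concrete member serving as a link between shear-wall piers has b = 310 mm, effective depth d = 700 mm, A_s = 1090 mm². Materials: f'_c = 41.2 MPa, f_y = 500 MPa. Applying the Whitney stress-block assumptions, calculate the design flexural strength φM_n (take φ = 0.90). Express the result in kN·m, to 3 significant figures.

T = A_s f_y = 1090 × 500 = 545000 N = 545 kN.
From C = T: a = T/(0.85 f'_c b) = 545000/(0.85 × 41.2 × 310) = 50.20 mm.
M_n = T(d − a/2) = 545 kN × (700 − 25.1) mm = 367.82 kN·m.
φM_n = 0.90 × 367.82 = 331.04 kN·m.

φM_n ≈ 331 kN·m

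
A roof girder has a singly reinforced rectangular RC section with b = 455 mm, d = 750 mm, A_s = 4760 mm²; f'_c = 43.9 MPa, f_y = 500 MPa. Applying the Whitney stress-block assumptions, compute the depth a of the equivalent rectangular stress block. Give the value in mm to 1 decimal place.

a ≈ 140.2 mm

T = A_s f_y = 4760 × 500 = 2380000 N = 2380 kN.
Setting C = 0.85 f'_c a b equal to T: a = 2380000/(0.85 × 43.9 × 455) = 140.2 mm.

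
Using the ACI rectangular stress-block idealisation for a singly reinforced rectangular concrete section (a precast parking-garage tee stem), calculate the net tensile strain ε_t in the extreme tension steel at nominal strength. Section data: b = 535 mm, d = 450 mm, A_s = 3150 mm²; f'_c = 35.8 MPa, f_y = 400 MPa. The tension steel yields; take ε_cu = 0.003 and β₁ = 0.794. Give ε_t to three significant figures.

ε_t ≈ 0.0108

a = A_s f_y/(0.85 f'_c b) = 77.40 mm.
β₁ = 0.794, so c = a/β₁ = 77.40/0.794 = 97.48 mm.
From the linear strain diagram with ε_cu = 0.003: ε_t = 0.003 (d − c)/c = 0.003 × (450 − 97.48)/97.48 = 0.0108.
Since ε_t ≥ 0.005, the section is tension-controlled.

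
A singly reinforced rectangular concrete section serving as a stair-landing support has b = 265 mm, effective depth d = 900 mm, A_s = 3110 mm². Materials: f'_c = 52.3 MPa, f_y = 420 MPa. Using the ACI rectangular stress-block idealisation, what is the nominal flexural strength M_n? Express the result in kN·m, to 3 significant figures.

M_n ≈ 1100 kN·m

T = A_s f_y = 3110 × 420 = 1306200 N = 1306.2 kN.
From C = T: a = T/(0.85 f'_c b) = 1306200/(0.85 × 52.3 × 265) = 110.88 mm.
M_n = T(d − a/2) = 1306.2 kN × (900 − 55.44) mm = 1103.16 kN·m.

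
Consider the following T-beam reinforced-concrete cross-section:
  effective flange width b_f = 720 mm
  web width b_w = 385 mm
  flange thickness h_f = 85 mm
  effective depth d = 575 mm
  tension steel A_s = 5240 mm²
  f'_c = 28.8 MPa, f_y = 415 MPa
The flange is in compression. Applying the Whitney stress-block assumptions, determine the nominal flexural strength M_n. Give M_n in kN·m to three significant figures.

M_n ≈ 1100 kN·m

Tension: T = A_s f_y = 5240 × 415 = 2174600 N.
Try a within the flange: a = T/(0.85 f'_c b_f) = 2174600/(0.85 × 28.8 × 720) = 123.38 mm.
a = 123.38 > h_f = 85 mm: the block extends into the web. Split into flange-overhang and web parts.
C_f = 0.85 f'_c (b_f − b_w) h_f = 0.85 × 28.8 × (720 − 385) × 85 = 697068 N.
Remaining web compression depth: a_w = (T − C_f)/(0.85 f'_c b_w) = (2174600 − 697068)/(0.85 × 28.8 × 385) = 156.77 mm.
M_n = C_f(d − h_f/2) + (T − C_f)(d − a_w/2) = 697068 × (575 − 42.5) + 1477532 × (575 − 78.385) = 371.19 + 733.76 = 1104.95 × 10⁶ N·mm.
M_n = 1104.95 kN·m.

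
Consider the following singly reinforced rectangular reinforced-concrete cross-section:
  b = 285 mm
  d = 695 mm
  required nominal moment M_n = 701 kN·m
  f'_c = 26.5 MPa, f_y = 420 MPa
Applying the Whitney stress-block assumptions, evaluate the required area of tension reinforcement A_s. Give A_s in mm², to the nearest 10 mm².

With M_n = 0.85 f'_c a b (d − a/2), solve the quadratic for a:
a = d − √(d² − 2M_n/(0.85 f'_c b)) = 695 − √(695² − 2 × 701×10⁶/(0.85 × 26.5 × 285)) = 180.58 mm.
A_s = 0.85 f'_c a b / f_y = 0.85 × 26.5 × 180.58 × 285 / 420 = 2760.1 mm².

A_s ≈ 2760 mm²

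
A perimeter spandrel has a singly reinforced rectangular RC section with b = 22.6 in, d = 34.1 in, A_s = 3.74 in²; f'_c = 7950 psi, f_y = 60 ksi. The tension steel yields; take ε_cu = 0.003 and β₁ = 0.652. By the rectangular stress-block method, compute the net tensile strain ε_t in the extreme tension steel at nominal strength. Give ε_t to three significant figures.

ε_t ≈ 0.0424

a = A_s f_y/(0.85 f'_c b) = 1.469 in.
β₁ = 0.652, so c = a/β₁ = 1.469/0.652 = 2.253 in.
From the linear strain diagram with ε_cu = 0.003: ε_t = 0.003 (d − c)/c = 0.003 × (34.1 − 2.253)/2.253 = 0.0424.
Since ε_t ≥ 0.005, the section is tension-controlled.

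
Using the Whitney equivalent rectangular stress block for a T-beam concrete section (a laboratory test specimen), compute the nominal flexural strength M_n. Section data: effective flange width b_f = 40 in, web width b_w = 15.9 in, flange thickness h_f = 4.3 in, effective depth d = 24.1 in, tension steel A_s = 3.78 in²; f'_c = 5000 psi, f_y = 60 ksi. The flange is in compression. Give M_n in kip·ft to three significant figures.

Tension: T = A_s f_y = 3.78 × 60 = 226.8 kips.
Try a within the flange: a = T/(0.85 f'_c b_f) = 226.8/(0.85 × 5 × 40) = 1.334 in.
Since a = 1.334 ≤ h_f = 4.3 in, the stress block lies entirely in the flange; analyse as a rectangular beam of width b_f.
M_n = T(d − a/2) = 226.8 × (24.1 − 0.667) = 5314.6 kip·in.
M_n = 5314.6/12 = 442.88 kip·ft.

M_n ≈ 443 kip·ft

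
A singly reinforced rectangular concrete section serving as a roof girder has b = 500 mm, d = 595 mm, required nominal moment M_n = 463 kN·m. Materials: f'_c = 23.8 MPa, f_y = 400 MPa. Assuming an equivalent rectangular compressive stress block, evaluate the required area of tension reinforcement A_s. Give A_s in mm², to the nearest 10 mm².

A_s ≈ 2090 mm²

With M_n = 0.85 f'_c a b (d − a/2), solve the quadratic for a:
a = d − √(d² − 2M_n/(0.85 f'_c b)) = 595 − √(595² − 2 × 463×10⁶/(0.85 × 23.8 × 500)) = 82.67 mm.
A_s = 0.85 f'_c a b / f_y = 0.85 × 23.8 × 82.67 × 500 / 400 = 2090.5 mm².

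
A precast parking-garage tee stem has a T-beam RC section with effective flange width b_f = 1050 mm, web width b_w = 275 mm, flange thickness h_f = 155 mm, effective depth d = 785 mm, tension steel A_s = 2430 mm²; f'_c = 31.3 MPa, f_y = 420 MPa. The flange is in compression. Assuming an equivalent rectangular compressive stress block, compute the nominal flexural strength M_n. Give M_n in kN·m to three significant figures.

M_n ≈ 783 kN·m

Tension: T = A_s f_y = 2430 × 420 = 1020600 N.
Try a within the flange: a = T/(0.85 f'_c b_f) = 1020600/(0.85 × 31.3 × 1050) = 36.53 mm.
Since a = 36.53 ≤ h_f = 155 mm, the stress block lies entirely in the flange; analyse as a rectangular beam of width b_f.
M_n = T(d − a/2) = 1020600 × (785 − 18.265) = 782.53 × 10⁶ N·mm.
M_n = 782.53 kN·m.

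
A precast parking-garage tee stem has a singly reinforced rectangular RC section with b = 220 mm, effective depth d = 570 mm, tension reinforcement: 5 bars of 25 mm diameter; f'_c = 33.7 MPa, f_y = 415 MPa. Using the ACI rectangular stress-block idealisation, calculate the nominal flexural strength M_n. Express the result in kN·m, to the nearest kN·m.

M_n ≈ 498 kN·m

A_s = 5 × 491 = 2455 mm².
T = A_s f_y = 2455 × 415 = 1018825 N = 1018.825 kN.
From C = T: a = T/(0.85 f'_c b) = 1018825/(0.85 × 33.7 × 220) = 161.67 mm.
M_n = T(d − a/2) = 1018.825 kN × (570 − 80.835) mm = 498.37 kN·m.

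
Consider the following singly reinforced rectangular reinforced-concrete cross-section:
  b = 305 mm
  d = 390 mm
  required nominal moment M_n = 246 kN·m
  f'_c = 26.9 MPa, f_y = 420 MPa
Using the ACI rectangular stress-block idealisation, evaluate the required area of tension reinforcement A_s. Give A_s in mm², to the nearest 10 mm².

With M_n = 0.85 f'_c a b (d − a/2), solve the quadratic for a:
a = d − √(d² − 2M_n/(0.85 f'_c b)) = 390 − √(390² − 2 × 246×10⁶/(0.85 × 26.9 × 305)) = 104.43 mm.
A_s = 0.85 f'_c a b / f_y = 0.85 × 26.9 × 104.43 × 305 / 420 = 1734.0 mm².

A_s ≈ 1730 mm²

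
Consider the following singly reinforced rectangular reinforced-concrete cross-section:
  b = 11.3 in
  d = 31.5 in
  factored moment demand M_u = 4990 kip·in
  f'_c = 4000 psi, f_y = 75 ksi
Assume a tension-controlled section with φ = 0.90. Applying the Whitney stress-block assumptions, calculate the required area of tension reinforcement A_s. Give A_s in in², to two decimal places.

M_n = M_u/φ = 4990/0.90 = 5544.44 kip·in.
From M_n = 0.85 f'_c a b (d − a/2):
a = d − √(d² − 2M_n/(0.85 f'_c b)) = 31.5 − √(31.5² − 2 × 5544.44/(0.85 × 4 × 11.3)) = 4.974 in.
A_s = 0.85 f'_c a b / f_y = 0.85 × 4 × 4.974 × 11.3 / 75 = 2.548 in².

A_s ≈ 2.55 in²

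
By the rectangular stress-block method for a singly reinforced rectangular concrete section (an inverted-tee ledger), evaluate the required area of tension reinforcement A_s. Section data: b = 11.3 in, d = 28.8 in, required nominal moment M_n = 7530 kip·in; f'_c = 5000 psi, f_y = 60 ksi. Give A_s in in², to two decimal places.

A_s ≈ 4.87 in²

From M_n = 0.85 f'_c a b (d − a/2):
a = d − √(d² − 2M_n/(0.85 f'_c b)) = 28.8 − √(28.8² − 2 × 7530/(0.85 × 5 × 11.3)) = 6.088 in.
A_s = 0.85 f'_c a b / f_y = 0.85 × 5 × 6.088 × 11.3 / 60 = 4.873 in².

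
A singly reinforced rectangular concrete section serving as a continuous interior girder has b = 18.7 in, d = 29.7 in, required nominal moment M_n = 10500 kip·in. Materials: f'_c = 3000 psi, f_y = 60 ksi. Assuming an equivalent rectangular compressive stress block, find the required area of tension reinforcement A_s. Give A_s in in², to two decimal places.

From M_n = 0.85 f'_c a b (d − a/2):
a = d − √(d² − 2M_n/(0.85 f'_c b)) = 29.7 − √(29.7² − 2 × 10500/(0.85 × 3 × 18.7)) = 8.683 in.
A_s = 0.85 f'_c a b / f_y = 0.85 × 3 × 8.683 × 18.7 / 60 = 6.901 in².

A_s ≈ 6.90 in²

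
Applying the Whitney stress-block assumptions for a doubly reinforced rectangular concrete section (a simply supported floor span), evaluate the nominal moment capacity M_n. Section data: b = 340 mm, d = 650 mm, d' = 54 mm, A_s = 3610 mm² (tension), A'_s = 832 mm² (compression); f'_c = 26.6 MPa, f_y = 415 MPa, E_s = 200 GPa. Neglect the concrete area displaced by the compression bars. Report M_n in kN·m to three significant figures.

Assume both tension and compression steel yield.
Net tension couple steel: A_s − A'_s = 2778 mm².
a = (A_s − A'_s) f_y / (0.85 f'_c b) = 1152870/(0.85 × 26.6 × 340) = 149.97 mm.
c = a/β₁ = 149.97/0.85 = 176.44 mm; ε'_s = 0.003(c − d')/c = 0.0021 ≥ f_y/E_s = 0.0021, so compression steel does yield.
M_n = (A_s − A'_s) f_y (d − a/2) + A'_s f_y (d − d') = [1152870 × (650 − 74.985) + 345280 × (650 − 54)] × 10⁻⁶ = 662.92 + 205.79 = 868.71 kN·m.

M_n ≈ 869 kN·m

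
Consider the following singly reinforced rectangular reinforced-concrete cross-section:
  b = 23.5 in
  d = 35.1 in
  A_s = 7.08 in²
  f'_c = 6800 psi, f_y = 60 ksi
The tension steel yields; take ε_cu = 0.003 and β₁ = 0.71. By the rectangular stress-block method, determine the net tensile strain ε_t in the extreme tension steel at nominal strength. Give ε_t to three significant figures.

a = A_s f_y/(0.85 f'_c b) = 3.127 in.
β₁ = 0.71, so c = a/β₁ = 3.127/0.71 = 4.404 in.
From the linear strain diagram with ε_cu = 0.003: ε_t = 0.003 (d − c)/c = 0.003 × (35.1 − 4.404)/4.404 = 0.0209.
Since ε_t ≥ 0.005, the section is tension-controlled.

ε_t ≈ 0.0209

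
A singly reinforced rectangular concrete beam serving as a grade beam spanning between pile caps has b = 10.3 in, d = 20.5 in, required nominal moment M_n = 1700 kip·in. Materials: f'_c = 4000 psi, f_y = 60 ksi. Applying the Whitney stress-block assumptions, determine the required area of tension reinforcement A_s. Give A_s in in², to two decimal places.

From M_n = 0.85 f'_c a b (d − a/2):
a = d − √(d² − 2M_n/(0.85 f'_c b)) = 20.5 − √(20.5² − 2 × 1700/(0.85 × 4 × 10.3)) = 2.523 in.
A_s = 0.85 f'_c a b / f_y = 0.85 × 4 × 2.523 × 10.3 / 60 = 1.473 in².

A_s ≈ 1.47 in²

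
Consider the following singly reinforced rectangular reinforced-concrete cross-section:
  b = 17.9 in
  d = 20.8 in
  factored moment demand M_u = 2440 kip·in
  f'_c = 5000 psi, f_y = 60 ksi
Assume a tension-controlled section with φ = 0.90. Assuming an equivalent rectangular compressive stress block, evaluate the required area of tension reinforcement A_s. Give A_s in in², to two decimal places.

A_s ≈ 2.27 in²

M_n = M_u/φ = 2440/0.90 = 2711.11 kip·in.
From M_n = 0.85 f'_c a b (d − a/2):
a = d − √(d² − 2M_n/(0.85 f'_c b)) = 20.8 − √(20.8² − 2 × 2711.11/(0.85 × 5 × 17.9)) = 1.790 in.
A_s = 0.85 f'_c a b / f_y = 0.85 × 5 × 1.790 × 17.9 / 60 = 2.270 in².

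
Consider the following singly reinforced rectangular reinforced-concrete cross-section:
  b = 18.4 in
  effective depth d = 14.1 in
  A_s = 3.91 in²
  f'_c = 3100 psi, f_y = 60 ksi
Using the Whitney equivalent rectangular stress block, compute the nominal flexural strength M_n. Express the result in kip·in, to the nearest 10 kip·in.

M_n ≈ 2740 kip·in

T = A_s f_y = 3.91 × 60 = 234.6 kips.
a = T/(0.85 f'_c b) = 234.6/(0.85 × 3.1 × 18.4) = 4.839 in.
M_n = T(d − a/2) = 234.6 × (14.1 − 2.4195) = 2740.2 kip·in.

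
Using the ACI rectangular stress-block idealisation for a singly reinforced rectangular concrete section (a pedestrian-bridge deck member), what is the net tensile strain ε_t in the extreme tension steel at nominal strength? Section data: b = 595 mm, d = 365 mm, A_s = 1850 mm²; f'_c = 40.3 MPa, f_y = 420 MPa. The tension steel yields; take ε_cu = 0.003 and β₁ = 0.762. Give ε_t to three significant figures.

a = A_s f_y/(0.85 f'_c b) = 38.12 mm.
β₁ = 0.762, so c = a/β₁ = 38.12/0.762 = 50.03 mm.
From the linear strain diagram with ε_cu = 0.003: ε_t = 0.003 (d − c)/c = 0.003 × (365 − 50.03)/50.03 = 0.0189.
Since ε_t ≥ 0.005, the section is tension-controlled.

ε_t ≈ 0.0189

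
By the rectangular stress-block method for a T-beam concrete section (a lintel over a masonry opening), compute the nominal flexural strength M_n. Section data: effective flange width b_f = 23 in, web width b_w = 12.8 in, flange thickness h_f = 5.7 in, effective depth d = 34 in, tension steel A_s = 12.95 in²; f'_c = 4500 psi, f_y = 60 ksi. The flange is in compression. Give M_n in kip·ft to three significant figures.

Tension: T = A_s f_y = 12.95 × 60 = 777 kips.
Try a within the flange: a = T/(0.85 f'_c b_f) = 777/(0.85 × 4.5 × 23) = 8.832 in.
a = 8.832 > h_f = 5.7 in: the block extends into the web. Split into flange-overhang and web parts.
C_f = 0.85 f'_c (b_f − b_w) h_f = 0.85 × 4.5 × (23 − 12.8) × 5.7 = 222.4 kips.
Remaining web compression depth: a_w = (T − C_f)/(0.85 f'_c b_w) = (777 − 222.4)/(0.85 × 4.5 × 12.8) = 11.328 in.
M_n = C_f(d − h_f/2) + (T − C_f)(d − a_w/2) = 222.4 × (34 − 2.85) + 554.6 × (34 − 5.664) = 6927.8 + 15715.1 = 22642.9 kip·in.
M_n = 22642.9/12 = 1886.91 kip·ft.

M_n ≈ 1890 kip·ft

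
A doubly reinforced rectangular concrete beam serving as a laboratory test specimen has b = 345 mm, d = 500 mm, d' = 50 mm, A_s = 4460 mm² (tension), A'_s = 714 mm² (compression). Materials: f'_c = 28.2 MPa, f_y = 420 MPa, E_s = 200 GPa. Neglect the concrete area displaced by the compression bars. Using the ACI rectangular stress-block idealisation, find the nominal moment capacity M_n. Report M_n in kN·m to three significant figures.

Assume both tension and compression steel yield.
Net tension couple steel: A_s − A'_s = 3746 mm².
a = (A_s − A'_s) f_y / (0.85 f'_c b) = 1573320/(0.85 × 28.2 × 345) = 190.25 mm.
c = a/β₁ = 190.25/0.849 = 224.09 mm; ε'_s = 0.003(c − d')/c = 0.0023 ≥ f_y/E_s = 0.0021, so compression steel does yield.
M_n = (A_s − A'_s) f_y (d − a/2) + A'_s f_y (d − d') = [1573320 × (500 − 95.125) + 299880 × (500 − 50)] × 10⁻⁶ = 637.00 + 134.95 = 771.95 kN·m.

M_n ≈ 772 kN·m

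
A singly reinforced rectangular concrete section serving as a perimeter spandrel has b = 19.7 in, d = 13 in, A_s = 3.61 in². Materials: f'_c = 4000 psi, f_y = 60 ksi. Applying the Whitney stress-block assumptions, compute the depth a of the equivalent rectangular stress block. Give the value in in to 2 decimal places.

T = A_s f_y = 3.61 × 60 = 216.6 kips.
a = T/(0.85 f'_c b) = 216.6/(0.85 × 4 × 19.7) = 3.23 in.

a ≈ 3.23 in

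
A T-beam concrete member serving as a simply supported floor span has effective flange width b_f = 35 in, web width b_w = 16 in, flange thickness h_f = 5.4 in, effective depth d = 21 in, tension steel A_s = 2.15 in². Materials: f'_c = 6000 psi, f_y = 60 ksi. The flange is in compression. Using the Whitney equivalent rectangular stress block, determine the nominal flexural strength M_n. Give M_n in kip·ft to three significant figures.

M_n ≈ 222 kip·ft

Tension: T = A_s f_y = 2.15 × 60 = 129 kips.
Try a within the flange: a = T/(0.85 f'_c b_f) = 129/(0.85 × 6 × 35) = 0.723 in.
Since a = 0.723 ≤ h_f = 5.4 in, the stress block lies entirely in the flange; analyse as a rectangular beam of width b_f.
M_n = T(d − a/2) = 129 × (21 − 0.3615) = 2662.4 kip·in.
M_n = 2662.4/12 = 221.87 kip·ft.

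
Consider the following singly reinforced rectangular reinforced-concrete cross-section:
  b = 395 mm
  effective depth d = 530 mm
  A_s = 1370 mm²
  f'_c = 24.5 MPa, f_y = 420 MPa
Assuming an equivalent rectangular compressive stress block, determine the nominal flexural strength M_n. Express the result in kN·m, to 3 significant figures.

M_n ≈ 285 kN·m

T = A_s f_y = 1370 × 420 = 575400 N = 575.4 kN.
From C = T: a = T/(0.85 f'_c b) = 575400/(0.85 × 24.5 × 395) = 69.95 mm.
M_n = T(d − a/2) = 575.4 kN × (530 − 34.975) mm = 284.84 kN·m.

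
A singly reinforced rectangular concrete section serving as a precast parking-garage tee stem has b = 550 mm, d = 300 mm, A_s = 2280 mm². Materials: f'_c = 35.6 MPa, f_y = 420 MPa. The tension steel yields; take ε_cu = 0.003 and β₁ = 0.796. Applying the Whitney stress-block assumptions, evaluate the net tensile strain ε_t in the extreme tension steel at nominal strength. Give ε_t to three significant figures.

ε_t ≈ 0.00945

a = A_s f_y/(0.85 f'_c b) = 57.54 mm.
β₁ = 0.796, so c = a/β₁ = 57.54/0.796 = 72.29 mm.
From the linear strain diagram with ε_cu = 0.003: ε_t = 0.003 (d − c)/c = 0.003 × (300 − 72.29)/72.29 = 0.00945.
Since ε_t ≥ 0.005, the section is tension-controlled.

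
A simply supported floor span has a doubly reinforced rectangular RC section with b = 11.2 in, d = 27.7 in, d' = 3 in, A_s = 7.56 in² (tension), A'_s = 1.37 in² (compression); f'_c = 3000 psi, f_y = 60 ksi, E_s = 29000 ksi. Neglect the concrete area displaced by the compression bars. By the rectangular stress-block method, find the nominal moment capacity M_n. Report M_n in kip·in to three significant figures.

Assume both steels yield.
a = (A_s − A'_s) f_y/(0.85 f'_c b) = (7.56 − 1.37) × 60/(0.85 × 3 × 11.2) = 13.004 in.
c = a/β₁ = 13.004/0.85 = 15.299 in; ε'_s = 0.003(c − d')/c = 0.0024 ≥ ε_y = 0.0021, so the compression steel yields.
M_n = (A_s − A'_s) f_y (d − a/2) + A'_s f_y (d − d') = 371.4 × (27.7 − 6.502) + 82.2 × (27.7 − 3) = 7872.9 + 2030.3 = 9903.2 kip·in.

M_n ≈ 9900 kip·in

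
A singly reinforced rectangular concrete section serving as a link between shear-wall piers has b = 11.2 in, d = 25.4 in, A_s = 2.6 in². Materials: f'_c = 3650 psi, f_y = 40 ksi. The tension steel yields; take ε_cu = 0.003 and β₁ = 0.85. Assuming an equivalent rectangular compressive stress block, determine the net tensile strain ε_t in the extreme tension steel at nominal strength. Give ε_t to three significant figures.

ε_t ≈ 0.0186

a = A_s f_y/(0.85 f'_c b) = 2.993 in.
β₁ = 0.85, so c = a/β₁ = 2.993/0.85 = 3.521 in.
From the linear strain diagram with ε_cu = 0.003: ε_t = 0.003 (d − c)/c = 0.003 × (25.4 − 3.521)/3.521 = 0.0186.
Since ε_t ≥ 0.005, the section is tension-controlled.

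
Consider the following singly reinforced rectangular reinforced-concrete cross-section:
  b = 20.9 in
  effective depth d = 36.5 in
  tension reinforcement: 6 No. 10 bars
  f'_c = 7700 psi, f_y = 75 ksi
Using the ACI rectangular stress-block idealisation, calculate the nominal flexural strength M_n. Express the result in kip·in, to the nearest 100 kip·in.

A_s = 6 × 1.27 = 7.62 in².
T = A_s f_y = 7.62 × 75 = 571.5 kips.
a = T/(0.85 f'_c b) = 571.5/(0.85 × 7.7 × 20.9) = 4.178 in.
M_n = T(d − a/2) = 571.5 × (36.5 − 2.089) = 19665.9 kip·in.

M_n ≈ 19700 kip·in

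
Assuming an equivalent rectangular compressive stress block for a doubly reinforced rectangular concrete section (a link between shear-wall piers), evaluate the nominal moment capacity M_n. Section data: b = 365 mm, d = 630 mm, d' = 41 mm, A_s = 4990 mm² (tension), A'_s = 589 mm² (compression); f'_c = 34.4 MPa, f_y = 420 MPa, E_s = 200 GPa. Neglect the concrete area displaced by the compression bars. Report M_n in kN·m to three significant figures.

M_n ≈ 1150 kN·m

Assume both tension and compression steel yield.
Net tension couple steel: A_s − A'_s = 4401 mm².
a = (A_s − A'_s) f_y / (0.85 f'_c b) = 1848420/(0.85 × 34.4 × 365) = 173.19 mm.
c = a/β₁ = 173.19/0.804 = 215.41 mm; ε'_s = 0.003(c − d')/c = 0.0024 ≥ f_y/E_s = 0.0021, so compression steel does yield.
M_n = (A_s − A'_s) f_y (d − a/2) + A'_s f_y (d − d') = [1848420 × (630 − 86.595) + 247380 × (630 − 41)] × 10⁻⁶ = 1004.44 + 145.71 = 1150.15 kN·m.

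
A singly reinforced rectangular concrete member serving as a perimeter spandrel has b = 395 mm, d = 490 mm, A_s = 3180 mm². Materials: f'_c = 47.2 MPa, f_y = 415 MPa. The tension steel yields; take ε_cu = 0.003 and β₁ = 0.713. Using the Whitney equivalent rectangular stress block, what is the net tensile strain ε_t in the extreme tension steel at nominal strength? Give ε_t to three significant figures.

a = A_s f_y/(0.85 f'_c b) = 83.28 mm.
β₁ = 0.713, so c = a/β₁ = 83.28/0.713 = 116.80 mm.
From the linear strain diagram with ε_cu = 0.003: ε_t = 0.003 (d − c)/c = 0.003 × (490 − 116.80)/116.80 = 0.00959.
Since ε_t ≥ 0.005, the section is tension-controlled.

ε_t ≈ 0.00959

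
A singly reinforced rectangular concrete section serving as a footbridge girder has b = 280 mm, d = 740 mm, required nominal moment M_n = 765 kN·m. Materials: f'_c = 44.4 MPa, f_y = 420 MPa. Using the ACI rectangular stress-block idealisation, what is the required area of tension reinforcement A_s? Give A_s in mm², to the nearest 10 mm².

With M_n = 0.85 f'_c a b (d − a/2), solve the quadratic for a:
a = d − √(d² − 2M_n/(0.85 f'_c b)) = 740 − √(740² − 2 × 765×10⁶/(0.85 × 44.4 × 280)) = 105.33 mm.
A_s = 0.85 f'_c a b / f_y = 0.85 × 44.4 × 105.33 × 280 / 420 = 2650.1 mm².

A_s ≈ 2650 mm²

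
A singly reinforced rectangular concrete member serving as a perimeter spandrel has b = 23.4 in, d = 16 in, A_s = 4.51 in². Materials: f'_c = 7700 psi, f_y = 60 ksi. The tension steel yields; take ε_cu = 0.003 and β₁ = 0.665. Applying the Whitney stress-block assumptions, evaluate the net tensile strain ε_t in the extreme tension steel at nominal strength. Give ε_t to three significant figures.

a = A_s f_y/(0.85 f'_c b) = 1.767 in.
β₁ = 0.665, so c = a/β₁ = 1.767/0.665 = 2.657 in.
From the linear strain diagram with ε_cu = 0.003: ε_t = 0.003 (d − c)/c = 0.003 × (16 − 2.657)/2.657 = 0.0151.
Since ε_t ≥ 0.005, the section is tension-controlled.

ε_t ≈ 0.0151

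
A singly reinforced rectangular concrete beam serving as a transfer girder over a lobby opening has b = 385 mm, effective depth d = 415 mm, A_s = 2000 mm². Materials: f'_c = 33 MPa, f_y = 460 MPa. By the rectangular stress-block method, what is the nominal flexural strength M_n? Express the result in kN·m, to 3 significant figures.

T = A_s f_y = 2000 × 460 = 920000 N = 920 kN.
From C = T: a = T/(0.85 f'_c b) = 920000/(0.85 × 33 × 385) = 85.19 mm.
M_n = T(d − a/2) = 920 kN × (415 − 42.595) mm = 342.61 kN·m.

M_n ≈ 343 kN·m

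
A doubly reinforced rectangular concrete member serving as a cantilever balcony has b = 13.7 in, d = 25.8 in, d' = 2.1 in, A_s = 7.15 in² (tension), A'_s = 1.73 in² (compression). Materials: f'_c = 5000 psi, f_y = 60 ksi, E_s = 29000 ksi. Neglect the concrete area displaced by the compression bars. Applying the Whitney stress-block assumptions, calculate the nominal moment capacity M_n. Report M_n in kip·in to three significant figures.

M_n ≈ 9940 kip·in

Assume both steels yield.
a = (A_s − A'_s) f_y/(0.85 f'_c b) = (7.15 − 1.73) × 60/(0.85 × 5 × 13.7) = 5.585 in.
c = a/β₁ = 5.585/0.8 = 6.981 in; ε'_s = 0.003(c − d')/c = 0.0021 ≥ ε_y = 0.0021, so the compression steel yields.
M_n = (A_s − A'_s) f_y (d − a/2) + A'_s f_y (d − d') = 325.2 × (25.8 − 2.7925) + 103.8 × (25.8 − 2.1) = 7482.0 + 2460.1 = 9942.1 kip·in.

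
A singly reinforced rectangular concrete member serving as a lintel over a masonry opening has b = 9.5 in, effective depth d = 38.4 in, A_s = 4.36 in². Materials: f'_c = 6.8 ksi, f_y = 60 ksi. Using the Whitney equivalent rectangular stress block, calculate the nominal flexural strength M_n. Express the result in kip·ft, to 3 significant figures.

M_n ≈ 785 kip·ft

T = A_s f_y = 4.36 × 60 = 261.6 kips.
a = T/(0.85 f'_c b) = 261.6/(0.85 × 6.8 × 9.5) = 4.764 in.
M_n = T(d − a/2) = 261.6 × (38.4 − 2.382) = 9422.3 kip·in = 9422.3/12 = 785.19 kip·ft.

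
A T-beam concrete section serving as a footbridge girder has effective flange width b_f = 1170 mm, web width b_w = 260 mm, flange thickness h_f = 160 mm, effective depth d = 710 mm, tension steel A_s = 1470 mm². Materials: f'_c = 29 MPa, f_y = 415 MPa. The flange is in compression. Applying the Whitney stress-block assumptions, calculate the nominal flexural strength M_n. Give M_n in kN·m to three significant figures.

M_n ≈ 427 kN·m

Tension: T = A_s f_y = 1470 × 415 = 610050 N.
Try a within the flange: a = T/(0.85 f'_c b_f) = 610050/(0.85 × 29 × 1170) = 21.15 mm.
Since a = 21.15 ≤ h_f = 160 mm, the stress block lies entirely in the flange; analyse as a rectangular beam of width b_f.
M_n = T(d − a/2) = 610050 × (710 − 10.575) = 426.68 × 10⁶ N·mm.
M_n = 426.68 kN·m.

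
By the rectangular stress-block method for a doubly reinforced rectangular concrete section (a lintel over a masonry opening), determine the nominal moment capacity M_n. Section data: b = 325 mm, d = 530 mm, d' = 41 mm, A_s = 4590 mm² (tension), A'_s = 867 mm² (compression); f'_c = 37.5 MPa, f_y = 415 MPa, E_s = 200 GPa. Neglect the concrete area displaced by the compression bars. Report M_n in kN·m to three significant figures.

M_n ≈ 880 kN·m

Assume both tension and compression steel yield.
Net tension couple steel: A_s − A'_s = 3723 mm².
a = (A_s − A'_s) f_y / (0.85 f'_c b) = 1545045/(0.85 × 37.5 × 325) = 149.14 mm.
c = a/β₁ = 149.14/0.782 = 190.72 mm; ε'_s = 0.003(c − d')/c = 0.0024 ≥ f_y/E_s = 0.0021, so compression steel does yield.
M_n = (A_s − A'_s) f_y (d − a/2) + A'_s f_y (d − d') = [1545045 × (530 − 74.57) + 359805 × (530 − 41)] × 10⁻⁶ = 703.66 + 175.94 = 879.60 kN·m.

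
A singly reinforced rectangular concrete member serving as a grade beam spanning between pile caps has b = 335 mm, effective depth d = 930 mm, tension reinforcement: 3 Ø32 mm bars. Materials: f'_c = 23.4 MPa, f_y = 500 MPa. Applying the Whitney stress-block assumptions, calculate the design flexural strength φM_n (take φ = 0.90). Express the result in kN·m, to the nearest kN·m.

φM_n ≈ 911 kN·m

A_s = 3 × 804 = 2412 mm².
T = A_s f_y = 2412 × 500 = 1206000 N = 1206 kN.
From C = T: a = T/(0.85 f'_c b) = 1206000/(0.85 × 23.4 × 335) = 181.00 mm.
M_n = T(d − a/2) = 1206 kN × (930 − 90.5) mm = 1012.44 kN·m.
φM_n = 0.90 × 1012.44 = 911.20 kN·m.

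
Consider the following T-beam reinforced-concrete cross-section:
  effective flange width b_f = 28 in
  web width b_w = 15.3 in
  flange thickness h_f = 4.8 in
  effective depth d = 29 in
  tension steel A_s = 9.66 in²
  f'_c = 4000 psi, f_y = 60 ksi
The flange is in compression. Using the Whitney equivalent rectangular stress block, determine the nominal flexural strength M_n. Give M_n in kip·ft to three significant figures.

M_n ≈ 1250 kip·ft

Tension: T = A_s f_y = 9.66 × 60 = 579.6 kips.
Try a within the flange: a = T/(0.85 f'_c b_f) = 579.6/(0.85 × 4 × 28) = 6.088 in.
a = 6.088 > h_f = 4.8 in: the block extends into the web. Split into flange-overhang and web parts.
C_f = 0.85 f'_c (b_f − b_w) h_f = 0.85 × 4 × (28 − 15.3) × 4.8 = 207.3 kips.
Remaining web compression depth: a_w = (T − C_f)/(0.85 f'_c b_w) = (579.6 − 207.3)/(0.85 × 4 × 15.3) = 7.157 in.
M_n = C_f(d − h_f/2) + (T − C_f)(d − a_w/2) = 207.3 × (29 − 2.4) + 372.3 × (29 − 3.5785) = 5514.2 + 9464.4 = 14978.6 kip·in.
M_n = 14978.6/12 = 1248.22 kip·ft.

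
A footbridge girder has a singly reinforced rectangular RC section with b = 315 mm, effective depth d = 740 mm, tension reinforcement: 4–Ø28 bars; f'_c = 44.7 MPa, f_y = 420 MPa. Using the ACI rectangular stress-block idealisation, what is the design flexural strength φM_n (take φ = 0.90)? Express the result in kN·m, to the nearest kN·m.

A_s = 4 × 616 = 2464 mm².
T = A_s f_y = 2464 × 420 = 1034880 N = 1034.88 kN.
From C = T: a = T/(0.85 f'_c b) = 1034880/(0.85 × 44.7 × 315) = 86.47 mm.
M_n = T(d − a/2) = 1034.88 kN × (740 − 43.235) mm = 721.07 kN·m.
φM_n = 0.90 × 721.07 = 648.96 kN·m.

φM_n ≈ 649 kN·m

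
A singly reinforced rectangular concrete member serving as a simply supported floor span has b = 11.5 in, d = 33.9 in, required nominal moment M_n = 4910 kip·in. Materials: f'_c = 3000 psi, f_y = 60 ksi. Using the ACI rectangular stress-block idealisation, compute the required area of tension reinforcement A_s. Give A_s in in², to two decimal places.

From M_n = 0.85 f'_c a b (d − a/2):
a = d − √(d² − 2M_n/(0.85 f'_c b)) = 33.9 − √(33.9² − 2 × 4910/(0.85 × 3 × 11.5)) = 5.363 in.
A_s = 0.85 f'_c a b / f_y = 0.85 × 3 × 5.363 × 11.5 / 60 = 2.621 in².

A_s ≈ 2.62 in²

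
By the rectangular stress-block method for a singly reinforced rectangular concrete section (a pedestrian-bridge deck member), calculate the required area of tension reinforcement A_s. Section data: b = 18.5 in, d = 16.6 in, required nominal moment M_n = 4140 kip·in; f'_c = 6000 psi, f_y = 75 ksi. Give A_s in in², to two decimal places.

A_s ≈ 3.64 in²

From M_n = 0.85 f'_c a b (d − a/2):
a = d − √(d² − 2M_n/(0.85 f'_c b)) = 16.6 − √(16.6² − 2 × 4140/(0.85 × 6 × 18.5)) = 2.896 in.
A_s = 0.85 f'_c a b / f_y = 0.85 × 6 × 2.896 × 18.5 / 75 = 3.643 in².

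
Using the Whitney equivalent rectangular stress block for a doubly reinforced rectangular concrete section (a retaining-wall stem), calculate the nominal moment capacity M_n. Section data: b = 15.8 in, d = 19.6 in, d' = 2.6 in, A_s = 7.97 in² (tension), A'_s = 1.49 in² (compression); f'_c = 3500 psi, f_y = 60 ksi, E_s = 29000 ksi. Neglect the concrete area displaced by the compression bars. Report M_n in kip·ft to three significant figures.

Assume both steels yield.
a = (A_s − A'_s) f_y/(0.85 f'_c b) = (7.97 − 1.49) × 60/(0.85 × 3.5 × 15.8) = 8.271 in.
c = a/β₁ = 8.271/0.85 = 9.731 in; ε'_s = 0.003(c − d')/c = 0.0022 ≥ ε_y = 0.0021, so the compression steel yields.
M_n = (A_s − A'_s) f_y (d − a/2) + A'_s f_y (d − d') = 388.8 × (19.6 − 4.1355) + 89.4 × (19.6 − 2.6) = 6012.6 + 1519.8 = 7532.4 kip·in = 7532.4/12 = 627.70 kip·ft.

M_n ≈ 628 kip·ft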